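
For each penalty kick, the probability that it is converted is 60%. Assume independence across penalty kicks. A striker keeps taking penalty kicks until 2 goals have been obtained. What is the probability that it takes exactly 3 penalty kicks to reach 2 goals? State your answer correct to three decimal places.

0.288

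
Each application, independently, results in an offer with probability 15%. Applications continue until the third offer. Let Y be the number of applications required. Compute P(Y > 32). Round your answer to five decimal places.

Needing more than 32 applications ⇔ fewer than 3 successes in the first 32. With X ~ Binomial(32, 0.15), P(Y > 32) = P(X ≤ 2).
  k=0: C(32,0)·0.15^0·0.85^32 = 0.0055132
  k=1: C(32,1)·0.15^1·0.85^31 = 0.0311335
  k=2: C(32,2)·0.15^2·0.85^30 = 0.0851593
P(X ≤ 2) = 0.1218060

0.12181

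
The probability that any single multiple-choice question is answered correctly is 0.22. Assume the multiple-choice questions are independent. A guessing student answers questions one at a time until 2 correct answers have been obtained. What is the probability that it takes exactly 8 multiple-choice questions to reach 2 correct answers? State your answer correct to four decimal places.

Y = trial on which the second success occurs; negative binomial, r=2, p=0.22.
P(Y=8) = C(7,1) · p^2 · (1−p)^6
= 7 · 0.0484 · 0.2252 = 0.076298

0.0763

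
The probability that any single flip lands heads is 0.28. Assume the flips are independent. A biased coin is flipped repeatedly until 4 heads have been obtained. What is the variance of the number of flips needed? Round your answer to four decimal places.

Y = total flips until the fourth success; negative binomial with r=4, p=0.28.
Var(Y) = r(1−p)/p² = 4·0.72 / 0.28² = 36.734694

36.7347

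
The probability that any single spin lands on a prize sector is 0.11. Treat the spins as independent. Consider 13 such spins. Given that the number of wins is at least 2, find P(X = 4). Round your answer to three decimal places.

X ~ Binomial(13, 0.11). Want P(X=4 | X≥2) = P(X=4) / P(X≥2).
P(X=4) = C(13,4)·0.11^4·0.89^9 = 0.03668
P(X≥2) = 1 − 0.21982 − 0.35320 = 0.42698
Ratio = 0.03668 / 0.42698 = 0.08590

0.086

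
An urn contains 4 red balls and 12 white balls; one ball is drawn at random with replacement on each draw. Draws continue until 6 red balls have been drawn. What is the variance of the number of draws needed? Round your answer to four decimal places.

Y = total draws until the sixth success; negative binomial with r=6, p=0.25.
Var(Y) = r(1−p)/p² = 6·0.75 / 0.25² = 72.000000

72.0000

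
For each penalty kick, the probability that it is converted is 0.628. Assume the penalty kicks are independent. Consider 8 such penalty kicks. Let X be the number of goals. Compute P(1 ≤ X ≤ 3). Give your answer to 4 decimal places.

0.1330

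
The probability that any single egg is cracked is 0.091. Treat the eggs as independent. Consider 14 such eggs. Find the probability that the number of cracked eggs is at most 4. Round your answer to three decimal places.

X ~ Binomial(14, 0.091); P(X ≤ 4) = Σ C(14,k) p^k (1−p)^(14−k) over k:
  k=0: C(14,0)·0.091^0·0.909^14 = 0.26296
  k=1: C(14,1)·0.091^1·0.909^13 = 0.36855
  k=2: C(14,2)·0.091^2·0.909^12 = 0.23982
  k=3: C(14,3)·0.091^3·0.909^11 = 0.09603
  k=4: C(14,4)·0.091^4·0.909^10 = 0.02644
Total = 0.99381

0.994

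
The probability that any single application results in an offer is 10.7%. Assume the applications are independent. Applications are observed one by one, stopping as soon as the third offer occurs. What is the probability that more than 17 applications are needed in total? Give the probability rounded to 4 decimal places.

0.7287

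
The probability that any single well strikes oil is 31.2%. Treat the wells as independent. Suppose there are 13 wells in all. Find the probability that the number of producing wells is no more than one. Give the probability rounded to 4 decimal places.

X ~ Binomial(13, 0.312); P(X ≤ 1) = Σ C(13,k) p^k (1−p)^(13−k) over k:
  k=0: C(13,0)·0.312^0·0.688^13 = 0.007738
  k=1: C(13,1)·0.312^1·0.688^12 = 0.045620
Total = 0.053359

0.0534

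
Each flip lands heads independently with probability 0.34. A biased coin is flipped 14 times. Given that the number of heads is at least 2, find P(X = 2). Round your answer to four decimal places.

0.0737

X ~ Binomial(14, 0.34). Want P(X=2 | X≥2) = P(X=2) / P(X≥2).
P(X=2) = C(14,2)·0.34^2·0.66^12 = 0.071866
P(X≥2) = 1 − 0.002976 − 0.021462 = 0.975562
Ratio = 0.071866 / 0.975562 = 0.073667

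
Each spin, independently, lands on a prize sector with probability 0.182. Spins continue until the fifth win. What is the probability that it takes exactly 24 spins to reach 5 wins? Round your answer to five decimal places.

Y = trial on which the fifth success occurs; negative binomial, r=5, p=0.182.
P(Y=24) = C(23,4) · p^5 · (1−p)^19
= 8855 · 0.00019969 · 0.021994 = 0.0388918

0.03889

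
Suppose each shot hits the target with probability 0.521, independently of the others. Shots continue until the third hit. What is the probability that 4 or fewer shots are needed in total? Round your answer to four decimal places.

0.3446

Finishing within 4 shots ⇔ at least 3 successes in the first 4. With X ~ Binomial(4, 0.521), P(Y ≤ 4) = 1 − P(X ≤ 2).
  k=0: C(4,0)·0.521^0·0.479^4 = 0.052643
  k=1: C(4,1)·0.521^1·0.479^3 = 0.229036
  k=2: C(4,2)·0.521^2·0.479^2 = 0.373678
1 − 0.655358 = 0.344642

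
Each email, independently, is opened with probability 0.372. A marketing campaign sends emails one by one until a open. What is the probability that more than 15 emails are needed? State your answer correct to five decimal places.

Y = number of emails to the first success; geometric, p = 0.372.
P(Y > 15) = P(first 15 all fail) = (1−p)^15 = 0.0009320

0.00093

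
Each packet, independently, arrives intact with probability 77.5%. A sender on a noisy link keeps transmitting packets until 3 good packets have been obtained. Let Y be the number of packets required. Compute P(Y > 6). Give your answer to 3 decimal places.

Needing more than 6 packets ⇔ fewer than 3 successes in the first 6. With X ~ Binomial(6, 0.775), P(Y > 6) = P(X ≤ 2).
  k=0: C(6,0)·0.775^0·0.225^6 = 0.00013
  k=1: C(6,1)·0.775^1·0.225^5 = 0.00268
  k=2: C(6,2)·0.775^2·0.225^4 = 0.02309
P(X ≤ 2) = 0.02590

0.026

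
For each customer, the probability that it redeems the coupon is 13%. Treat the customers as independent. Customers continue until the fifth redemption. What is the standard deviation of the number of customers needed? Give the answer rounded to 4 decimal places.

16.0436

Y = total customers until the fifth success; negative binomial with r=5, p=0.13.
SD(Y) = √[r(1−p)/p²] = √(257.396450) = 16.043580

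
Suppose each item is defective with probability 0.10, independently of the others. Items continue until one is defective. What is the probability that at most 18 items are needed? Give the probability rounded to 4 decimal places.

0.8499

Y = number of items to the first success; geometric, p = 0.10.
P(Y ≤ 18) = 1 − (1−p)^18 = 1 − 0.150095 = 0.849905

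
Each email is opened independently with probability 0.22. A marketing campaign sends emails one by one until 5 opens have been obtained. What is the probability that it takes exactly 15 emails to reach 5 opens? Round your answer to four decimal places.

Y = trial on which the fifth success occurs; negative binomial, r=5, p=0.22.
P(Y=15) = C(14,4) · p^5 · (1−p)^10
= 1001 · 0.00051536 · 0.083358 = 0.043002

0.0430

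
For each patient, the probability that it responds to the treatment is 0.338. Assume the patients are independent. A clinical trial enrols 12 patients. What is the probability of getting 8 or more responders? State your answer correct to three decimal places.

0.020

X ~ Binomial(12, 0.338); P(X ≥ 8) = Σ C(12,k) p^k (1−p)^(12−k) over k:
  k=8: C(12,8)·0.338^8·0.662^4 = 0.01619
  k=9: C(12,9)·0.338^9·0.662^3 = 0.00367
  k=10: C(12,10)·0.338^10·0.662^2 = 0.00056
  k=11: C(12,11)·0.338^11·0.662^1 = 0.00005
  k=12: C(12,12)·0.338^12·0.662^0 = 0.00000
Total = 0.02049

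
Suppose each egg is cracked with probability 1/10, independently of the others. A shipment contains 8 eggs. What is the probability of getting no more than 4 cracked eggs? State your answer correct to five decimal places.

X ~ Binomial(8, 0.10); P(X ≤ 4) = Σ C(8,k) p^k (1−p)^(8−k) over k:
  k=0: C(8,0)·0.10^0·0.90^8 = 0.4304672
  k=1: C(8,1)·0.10^1·0.90^7 = 0.3826375
  k=2: C(8,2)·0.10^2·0.90^6 = 0.1488035
  k=3: C(8,3)·0.10^3·0.90^5 = 0.0330674
  k=4: C(8,4)·0.10^4·0.90^4 = 0.0045927
Total = 0.9995683

0.99957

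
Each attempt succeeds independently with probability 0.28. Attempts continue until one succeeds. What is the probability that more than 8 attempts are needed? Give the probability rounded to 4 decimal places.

0.0722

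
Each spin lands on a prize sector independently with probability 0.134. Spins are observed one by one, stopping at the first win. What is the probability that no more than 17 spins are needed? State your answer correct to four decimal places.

0.9133

Y = number of spins to the first success; geometric, p = 0.134.
P(Y ≤ 17) = 1 − (1−p)^17 = 1 − 0.086657 = 0.913343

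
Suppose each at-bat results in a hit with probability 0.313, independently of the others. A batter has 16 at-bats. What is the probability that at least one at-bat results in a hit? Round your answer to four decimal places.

0.9975

P(at least one) = 1 − P(none) = 1 − (1 − 0.313)^16
= 1 − 0.002462 = 0.997538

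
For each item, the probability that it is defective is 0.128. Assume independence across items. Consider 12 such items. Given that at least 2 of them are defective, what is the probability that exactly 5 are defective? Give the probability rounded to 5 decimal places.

X ~ Binomial(12, 0.128). Want P(X=5 | X≥2) = P(X=5) / P(X≥2).
P(X=5) = C(12,5)·0.128^5·0.872^7 = 0.0104325
P(X≥2) = 1 − 0.1932849 − 0.3404651 = 0.4662501
Ratio = 0.0104325 / 0.4662501 = 0.0223754

0.02238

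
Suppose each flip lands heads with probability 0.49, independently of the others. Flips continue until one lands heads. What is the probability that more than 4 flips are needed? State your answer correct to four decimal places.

0.0677

Y = number of flips to the first success; geometric, p = 0.49.
P(Y > 4) = P(first 4 all fail) = (1−p)^4 = 0.067652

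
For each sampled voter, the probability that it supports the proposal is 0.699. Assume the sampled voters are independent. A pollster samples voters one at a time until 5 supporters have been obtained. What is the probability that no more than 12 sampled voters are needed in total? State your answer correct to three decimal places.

Finishing within 12 sampled voters ⇔ at least 5 successes in the first 12. With X ~ Binomial(12, 0.699), P(Y ≤ 12) = 1 − P(X ≤ 4).
  k=0: C(12,0)·0.699^0·0.301^12 = 0.00000
  k=1: C(12,1)·0.699^1·0.301^11 = 0.00002
  k=2: C(12,2)·0.699^2·0.301^10 = 0.00020
  k=3: C(12,3)·0.699^3·0.301^9 = 0.00152
  k=4: C(12,4)·0.699^4·0.301^8 = 0.00796
1 − 0.00970 = 0.99030

0.990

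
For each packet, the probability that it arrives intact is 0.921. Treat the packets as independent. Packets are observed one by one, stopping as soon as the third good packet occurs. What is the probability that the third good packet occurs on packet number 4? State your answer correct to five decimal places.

0.18515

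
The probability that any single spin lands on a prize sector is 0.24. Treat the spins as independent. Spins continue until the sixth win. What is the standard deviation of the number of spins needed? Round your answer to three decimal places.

8.898

Y = total spins until the sixth success; negative binomial with r=6, p=0.24.
SD(Y) = √[r(1−p)/p²] = √(79.16667) = 8.89757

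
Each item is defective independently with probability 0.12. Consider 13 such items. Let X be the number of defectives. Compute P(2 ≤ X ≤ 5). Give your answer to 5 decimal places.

0.47135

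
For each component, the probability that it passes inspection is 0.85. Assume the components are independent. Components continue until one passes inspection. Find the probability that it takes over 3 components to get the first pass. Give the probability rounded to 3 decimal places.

0.003

Y = number of components to the first success; geometric, p = 0.85.
P(Y > 3) = P(first 3 all fail) = (1−p)^3 = 0.00337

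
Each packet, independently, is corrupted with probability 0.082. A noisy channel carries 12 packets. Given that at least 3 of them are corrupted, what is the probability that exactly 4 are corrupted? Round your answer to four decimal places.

0.1630

X ~ Binomial(12, 0.082). Want P(X=4 | X≥3) = P(X=4) / P(X≥3).
P(X=4) = C(12,4)·0.082^4·0.918^8 = 0.011288
P(X≥3) = 1 − 0.358189 − 0.383941 − 0.188625 = 0.069245
Ratio = 0.011288 / 0.069245 = 0.163009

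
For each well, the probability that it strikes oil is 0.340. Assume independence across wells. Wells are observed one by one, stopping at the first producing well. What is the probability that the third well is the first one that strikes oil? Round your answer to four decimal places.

0.1481

Geometric (trials to first success), p = 0.34.
P(Y = 3) = (1−p)^2 · p = 0.4356 · 0.34 = 0.148104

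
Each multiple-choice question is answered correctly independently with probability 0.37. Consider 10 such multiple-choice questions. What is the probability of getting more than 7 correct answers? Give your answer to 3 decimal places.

X ~ Binomial(10, 0.37); P(X ≥ 8) = Σ C(10,k) p^k (1−p)^(10−k) over k:
  k=8: C(10,8)·0.37^8·0.63^2 = 0.00627
  k=9: C(10,9)·0.37^9·0.63^1 = 0.00082
  k=10: C(10,10)·0.37^10·0.63^0 = 0.00005
Total = 0.00714

0.007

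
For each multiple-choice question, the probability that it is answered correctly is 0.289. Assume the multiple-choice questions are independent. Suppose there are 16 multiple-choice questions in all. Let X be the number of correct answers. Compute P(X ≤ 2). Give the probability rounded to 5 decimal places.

0.11656

X ~ Binomial(16, 0.289); P(X ≤ 2) = Σ C(16,k) p^k (1−p)^(16−k) over k:
  k=0: C(16,0)·0.289^0·0.711^16 = 0.0042649
  k=1: C(16,1)·0.289^1·0.711^15 = 0.0277372
  k=2: C(16,2)·0.289^2·0.711^14 = 0.0845573
Total = 0.1165594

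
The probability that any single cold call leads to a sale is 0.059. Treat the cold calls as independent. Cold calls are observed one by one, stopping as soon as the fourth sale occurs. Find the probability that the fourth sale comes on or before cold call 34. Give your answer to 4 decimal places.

0.1384

Finishing within 34 cold calls ⇔ at least 4 successes in the first 34. With X ~ Binomial(34, 0.059), P(Y ≤ 34) = 1 − P(X ≤ 3).
  k=0: C(34,0)·0.059^0·0.941^34 = 0.126487
  k=1: C(34,1)·0.059^1·0.941^33 = 0.269643
  k=2: C(34,2)·0.059^2·0.941^32 = 0.278955
  k=3: C(34,3)·0.059^3·0.941^31 = 0.186563
1 − 0.861649 = 0.138351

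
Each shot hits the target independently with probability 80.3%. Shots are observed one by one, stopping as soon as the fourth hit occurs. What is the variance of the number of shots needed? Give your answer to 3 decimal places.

1.222

Y = total shots until the fourth success; negative binomial with r=4, p=0.803.
Var(Y) = r(1−p)/p² = 4·0.197 / 0.803² = 1.22207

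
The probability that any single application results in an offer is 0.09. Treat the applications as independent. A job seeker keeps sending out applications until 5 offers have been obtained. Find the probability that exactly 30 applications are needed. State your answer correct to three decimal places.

0.013

Y = trial on which the fifth success occurs; negative binomial, r=5, p=0.09.
P(Y=30) = C(29,4) · p^5 · (1−p)^25
= 23751 · 5.9049e-06 · 0.094631 = 0.01327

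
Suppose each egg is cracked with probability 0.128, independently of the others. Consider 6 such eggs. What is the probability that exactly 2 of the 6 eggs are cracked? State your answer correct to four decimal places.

0.1421

X ~ Binomial(n=6, p=0.128).
P(X=2) = C(6,2) · p^2 · (1−p)^4
= 15 · 0.016384 · 0.57818 = 0.142094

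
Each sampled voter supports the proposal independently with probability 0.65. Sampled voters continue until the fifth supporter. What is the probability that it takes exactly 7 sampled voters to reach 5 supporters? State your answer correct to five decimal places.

Y = trial on which the fifth success occurs; negative binomial, r=5, p=0.65.
P(Y=7) = C(6,4) · p^5 · (1−p)^2
= 15 · 0.11603 · 0.1225 = 0.2132034

0.21320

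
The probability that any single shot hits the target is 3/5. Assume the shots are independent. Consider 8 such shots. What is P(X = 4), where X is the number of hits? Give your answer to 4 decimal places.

0.2322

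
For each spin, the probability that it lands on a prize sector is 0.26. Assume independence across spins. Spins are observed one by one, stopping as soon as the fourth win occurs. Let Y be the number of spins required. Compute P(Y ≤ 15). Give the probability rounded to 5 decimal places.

Finishing within 15 spins ⇔ at least 4 successes in the first 15. With X ~ Binomial(15, 0.26), P(Y ≤ 15) = 1 − P(X ≤ 3).
  k=0: C(15,0)·0.26^0·0.74^15 = 0.0109264
  k=1: C(15,1)·0.26^1·0.74^14 = 0.0575849
  k=2: C(15,2)·0.26^2·0.74^13 = 0.1416277
  k=3: C(15,3)·0.26^3·0.74^12 = 0.2156314
1 − 0.4257705 = 0.5742295

0.57423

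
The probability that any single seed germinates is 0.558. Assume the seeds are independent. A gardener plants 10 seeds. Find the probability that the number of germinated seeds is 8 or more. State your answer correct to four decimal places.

X ~ Binomial(10, 0.558); P(X ≥ 8) = Σ C(10,k) p^k (1−p)^(10−k) over k:
  k=8: C(10,8)·0.558^8·0.442^2 = 0.082629
  k=9: C(10,9)·0.558^9·0.442^1 = 0.023181
  k=10: C(10,10)·0.558^10·0.442^0 = 0.002926
Total = 0.108736

0.1087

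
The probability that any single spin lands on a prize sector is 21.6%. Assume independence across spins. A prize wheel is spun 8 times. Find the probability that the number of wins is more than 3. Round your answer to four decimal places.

0.0721

X ~ Binomial(8, 0.216); P(X ≥ 4) = Σ C(8,k) p^k (1−p)^(8−k) over k:
  k=4: C(8,4)·0.216^4·0.784^4 = 0.057567
  k=5: C(8,5)·0.216^5·0.784^3 = 0.012688
  k=6: C(8,6)·0.216^6·0.784^2 = 0.001748
  k=7: C(8,7)·0.216^7·0.784^1 = 0.000138
  k=8: C(8,8)·0.216^8·0.784^0 = 0.000005
Total = 0.072146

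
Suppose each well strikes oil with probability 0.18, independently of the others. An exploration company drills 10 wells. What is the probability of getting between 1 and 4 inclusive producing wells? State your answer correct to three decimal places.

0.841

X ~ Binomial(10, 0.18); P(1 ≤ X ≤ 4) = Σ C(10,k) p^k (1−p)^(10−k) over k:
  k=1: C(10,1)·0.18^1·0.82^9 = 0.30172
  k=2: C(10,2)·0.18^2·0.82^8 = 0.29804
  k=3: C(10,3)·0.18^3·0.82^7 = 0.17446
  k=4: C(10,4)·0.18^4·0.82^6 = 0.06702
Total = 0.84123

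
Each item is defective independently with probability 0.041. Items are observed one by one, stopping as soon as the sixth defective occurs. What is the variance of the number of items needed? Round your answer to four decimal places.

3422.9625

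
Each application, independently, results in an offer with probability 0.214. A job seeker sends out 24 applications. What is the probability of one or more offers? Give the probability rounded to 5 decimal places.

0.99691

P(at least one) = 1 − P(none) = 1 − (1 − 0.214)^24
= 1 − 0.0030913 = 0.9969087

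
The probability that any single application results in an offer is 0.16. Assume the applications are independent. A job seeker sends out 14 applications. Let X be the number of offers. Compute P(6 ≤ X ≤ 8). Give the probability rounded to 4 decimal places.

0.0157

X ~ Binomial(14, 0.16); P(6 ≤ X ≤ 8) = Σ C(14,k) p^k (1−p)^(14−k) over k:
  k=6: C(14,6)·0.16^6·0.84^8 = 0.012488
  k=7: C(14,7)·0.16^7·0.84^7 = 0.002719
  k=8: C(14,8)·0.16^8·0.84^6 = 0.000453
Total = 0.015660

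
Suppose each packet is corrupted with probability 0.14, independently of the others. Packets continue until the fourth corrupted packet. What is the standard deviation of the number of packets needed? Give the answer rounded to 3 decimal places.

Y = total packets until the fourth success; negative binomial with r=4, p=0.14.
SD(Y) = √[r(1−p)/p²] = √(175.51020) = 13.24803

13.248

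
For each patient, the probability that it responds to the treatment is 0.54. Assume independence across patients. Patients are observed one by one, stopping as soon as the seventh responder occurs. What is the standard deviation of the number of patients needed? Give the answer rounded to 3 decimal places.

3.323

Y = total patients until the seventh success; negative binomial with r=7, p=0.54.
SD(Y) = √[r(1−p)/p²] = √(11.04252) = 3.32303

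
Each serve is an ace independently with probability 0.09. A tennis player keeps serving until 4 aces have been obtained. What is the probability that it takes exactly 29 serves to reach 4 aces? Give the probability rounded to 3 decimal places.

0.020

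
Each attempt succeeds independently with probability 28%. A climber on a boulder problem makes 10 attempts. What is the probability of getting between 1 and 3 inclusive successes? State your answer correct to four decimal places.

X ~ Binomial(10, 0.28); P(1 ≤ X ≤ 3) = Σ C(10,k) p^k (1−p)^(10−k) over k:
  k=1: C(10,1)·0.28^1·0.72^9 = 0.145596
  k=2: C(10,2)·0.28^2·0.72^8 = 0.254794
  k=3: C(10,3)·0.28^3·0.72^7 = 0.264230
Total = 0.664620

0.6646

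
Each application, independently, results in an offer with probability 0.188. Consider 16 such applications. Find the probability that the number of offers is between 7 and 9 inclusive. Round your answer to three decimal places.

X ~ Binomial(16, 0.188); P(7 ≤ X ≤ 9) = Σ C(16,k) p^k (1−p)^(16−k) over k:
  k=7: C(16,7)·0.188^7·0.812^9 = 0.01457
  k=8: C(16,8)·0.188^8·0.812^8 = 0.00380
  k=9: C(16,9)·0.188^9·0.812^7 = 0.00078
Total = 0.01915

0.019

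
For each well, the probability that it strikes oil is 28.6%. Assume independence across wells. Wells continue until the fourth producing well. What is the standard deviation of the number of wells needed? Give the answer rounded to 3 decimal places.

5.909

Y = total wells until the fourth success; negative binomial with r=4, p=0.286.
SD(Y) = √[r(1−p)/p²] = √(34.91613) = 5.90899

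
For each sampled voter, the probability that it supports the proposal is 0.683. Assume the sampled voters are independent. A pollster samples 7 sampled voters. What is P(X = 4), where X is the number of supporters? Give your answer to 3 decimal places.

0.243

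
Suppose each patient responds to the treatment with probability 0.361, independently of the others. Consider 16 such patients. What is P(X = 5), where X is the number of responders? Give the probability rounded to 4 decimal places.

X ~ Binomial(n=16, p=0.361).
P(X=5) = C(16,5) · p^5 · (1−p)^11
= 4368 · 0.0061311 · 0.0072529 = 0.194235

0.1942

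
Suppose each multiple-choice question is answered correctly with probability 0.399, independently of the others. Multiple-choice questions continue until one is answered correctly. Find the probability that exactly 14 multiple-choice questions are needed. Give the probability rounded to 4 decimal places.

Geometric (trials to first success), p = 0.399.
P(Y = 14) = (1−p)^13 · p = 0.0013347 · 0.399 = 0.000533

0.0005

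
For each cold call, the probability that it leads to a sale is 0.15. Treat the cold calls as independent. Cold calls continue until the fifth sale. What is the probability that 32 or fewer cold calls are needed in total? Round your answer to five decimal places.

Finishing within 32 cold calls ⇔ at least 5 successes in the first 32. With X ~ Binomial(32, 0.15), P(Y ≤ 32) = 1 − P(X ≤ 4).
  k=0: C(32,0)·0.15^0·0.85^32 = 0.0055132
  k=1: C(32,1)·0.15^1·0.85^31 = 0.0311335
  k=2: C(32,2)·0.15^2·0.85^30 = 0.0851593
  k=3: C(32,3)·0.15^3·0.85^29 = 0.1502811
  k=4: C(32,4)·0.15^4·0.85^28 = 0.1922714
1 − 0.4643585 = 0.5356415

0.53564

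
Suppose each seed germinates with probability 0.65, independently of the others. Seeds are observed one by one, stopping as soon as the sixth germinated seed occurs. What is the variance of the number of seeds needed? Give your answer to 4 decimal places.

4.9704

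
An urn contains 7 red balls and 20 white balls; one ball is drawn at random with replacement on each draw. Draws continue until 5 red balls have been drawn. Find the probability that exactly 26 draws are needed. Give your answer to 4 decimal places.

Y = trial on which the fifth success occurs; negative binomial, r=5, p=0.259259.
P(Y=26) = C(25,4) · p^5 · (1−p)^21
= 12650 · 0.0011713 · 0.0018323 = 0.027149

0.0271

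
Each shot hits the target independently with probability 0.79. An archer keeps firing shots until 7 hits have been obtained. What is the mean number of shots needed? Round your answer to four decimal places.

Y = total shots until the seventh success; negative binomial with r=7, p=0.79.
E[Y] = r / p = 7 / 0.79 = 8.860759

8.8608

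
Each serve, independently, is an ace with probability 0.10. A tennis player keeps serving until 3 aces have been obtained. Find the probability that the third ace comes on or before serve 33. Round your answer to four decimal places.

Finishing within 33 serves ⇔ at least 3 successes in the first 33. With X ~ Binomial(33, 0.10), P(Y ≤ 33) = 1 − P(X ≤ 2).
  k=0: C(33,0)·0.10^0·0.90^33 = 0.030903
  k=1: C(33,1)·0.10^1·0.90^32 = 0.113312
  k=2: C(33,2)·0.10^2·0.90^31 = 0.201443
1 − 0.345658 = 0.654342

0.6543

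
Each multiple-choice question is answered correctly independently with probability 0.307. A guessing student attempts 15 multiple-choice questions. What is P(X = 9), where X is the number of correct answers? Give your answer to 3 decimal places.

0.013

X ~ Binomial(n=15, p=0.307).
P(X=9) = C(15,9) · p^9 · (1−p)^6
= 5005 · 2.4224e-05 · 0.11076 = 0.01343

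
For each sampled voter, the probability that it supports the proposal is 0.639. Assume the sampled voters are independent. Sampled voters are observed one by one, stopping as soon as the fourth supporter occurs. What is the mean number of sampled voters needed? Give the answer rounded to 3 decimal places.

Y = total sampled voters until the fourth success; negative binomial with r=4, p=0.639.
E[Y] = r / p = 4 / 0.639 = 6.25978

6.260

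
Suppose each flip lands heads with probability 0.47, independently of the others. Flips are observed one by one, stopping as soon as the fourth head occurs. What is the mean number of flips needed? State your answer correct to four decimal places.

8.5106

Y = total flips until the fourth success; negative binomial with r=4, p=0.47.
E[Y] = r / p = 4 / 0.47 = 8.510638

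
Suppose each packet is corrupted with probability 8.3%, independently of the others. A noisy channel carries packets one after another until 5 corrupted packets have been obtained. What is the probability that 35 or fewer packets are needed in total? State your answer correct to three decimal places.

0.161

Finishing within 35 packets ⇔ at least 5 successes in the first 35. With X ~ Binomial(35, 0.083), P(Y ≤ 35) = 1 − P(X ≤ 4).
  k=0: C(35,0)·0.083^0·0.917^35 = 0.04819
  k=1: C(35,1)·0.083^1·0.917^34 = 0.15265
  k=2: C(35,2)·0.083^2·0.917^33 = 0.23489
  k=3: C(35,3)·0.083^3·0.917^32 = 0.23386
  k=4: C(35,4)·0.083^4·0.917^31 = 0.16934
1 − 0.83893 = 0.16107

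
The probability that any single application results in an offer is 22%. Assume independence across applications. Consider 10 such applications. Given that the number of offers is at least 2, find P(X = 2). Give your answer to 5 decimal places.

0.43785

X ~ Binomial(10, 0.22). Want P(X=2 | X≥2) = P(X=2) / P(X≥2).
P(X=2) = C(10,2)·0.22^2·0.78^8 = 0.2984109
P(X≥2) = 1 − 0.0833578 − 0.2351116 = 0.6815306
Ratio = 0.2984109 / 0.6815306 = 0.4378540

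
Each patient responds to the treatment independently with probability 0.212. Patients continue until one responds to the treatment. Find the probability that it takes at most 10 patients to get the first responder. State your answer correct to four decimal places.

0.9077

Y = number of patients to the first success; geometric, p = 0.212.
P(Y ≤ 10) = 1 − (1−p)^10 = 1 − 0.092313 = 0.907687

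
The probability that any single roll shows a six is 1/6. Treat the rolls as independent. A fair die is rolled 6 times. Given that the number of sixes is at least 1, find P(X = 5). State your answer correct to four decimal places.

0.0010

X ~ Binomial(6, 0.166667). Want P(X=5 | X≥1) = P(X=5) / P(X≥1).
P(X=5) = C(6,5)·0.166667^5·0.833333^1 = 0.000643
P(X≥1) = 1 − 0.334898 = 0.665102
Ratio = 0.000643 / 0.665102 = 0.000967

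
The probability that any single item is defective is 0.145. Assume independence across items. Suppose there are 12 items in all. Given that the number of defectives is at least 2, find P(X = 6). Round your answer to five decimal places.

0.00625

X ~ Binomial(12, 0.145). Want P(X=6 | X≥2) = P(X=6) / P(X≥2).
P(X=6) = C(12,6)·0.145^6·0.855^6 = 0.0033549
P(X≥2) = 1 − 0.1526136 − 0.3105822 = 0.5368042
Ratio = 0.0033549 / 0.5368042 = 0.0062497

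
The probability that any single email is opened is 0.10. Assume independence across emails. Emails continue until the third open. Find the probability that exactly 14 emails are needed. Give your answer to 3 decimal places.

Y = trial on which the third success occurs; negative binomial, r=3, p=0.10.
P(Y=14) = C(13,2) · p^3 · (1−p)^11
= 78 · 0.001 · 0.31381 = 0.02448

0.024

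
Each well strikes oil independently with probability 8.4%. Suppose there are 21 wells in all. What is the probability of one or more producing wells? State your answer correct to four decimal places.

P(at least one) = 1 − P(none) = 1 − (1 − 0.084)^21
= 1 − 0.158418 = 0.841582

0.8416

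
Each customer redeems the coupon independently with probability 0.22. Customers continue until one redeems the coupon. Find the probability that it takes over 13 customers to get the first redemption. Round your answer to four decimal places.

Y = number of customers to the first success; geometric, p = 0.22.
P(Y > 13) = P(first 13 all fail) = (1−p)^13 = 0.039558

0.0396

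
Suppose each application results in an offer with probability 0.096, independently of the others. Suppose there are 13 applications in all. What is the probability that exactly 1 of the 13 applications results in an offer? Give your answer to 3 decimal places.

X ~ Binomial(n=13, p=0.096).
P(X=1) = C(13,1) · p^1 · (1−p)^12
= 13 · 0.096 · 0.29787 = 0.37174

0.372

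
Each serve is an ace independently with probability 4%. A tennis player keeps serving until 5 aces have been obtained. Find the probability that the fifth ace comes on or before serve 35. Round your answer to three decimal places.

Finishing within 35 serves ⇔ at least 5 successes in the first 35. With X ~ Binomial(35, 0.04), P(Y ≤ 35) = 1 − P(X ≤ 4).
  k=0: C(35,0)·0.04^0·0.96^35 = 0.23960
  k=1: C(35,1)·0.04^1·0.96^34 = 0.34942
  k=2: C(35,2)·0.04^2·0.96^33 = 0.24751
  k=3: C(35,3)·0.04^3·0.96^32 = 0.11344
  k=4: C(35,4)·0.04^4·0.96^31 = 0.03781
1 − 0.98779 = 0.01221

0.012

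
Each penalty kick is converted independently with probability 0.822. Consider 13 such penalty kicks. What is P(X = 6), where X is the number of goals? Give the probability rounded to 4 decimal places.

0.0030

X ~ Binomial(n=13, p=0.822).
P(X=6) = C(13,6) · p^6 · (1−p)^7
= 1716 · 0.30848 · 5.6616e-06 = 0.002997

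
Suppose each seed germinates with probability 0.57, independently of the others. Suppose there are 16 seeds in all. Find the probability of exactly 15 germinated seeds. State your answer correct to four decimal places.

0.0015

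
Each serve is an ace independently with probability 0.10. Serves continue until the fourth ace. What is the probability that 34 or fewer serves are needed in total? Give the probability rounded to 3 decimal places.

Finishing within 34 serves ⇔ at least 4 successes in the first 34. With X ~ Binomial(34, 0.10), P(Y ≤ 34) = 1 − P(X ≤ 3).
  k=0: C(34,0)·0.10^0·0.90^34 = 0.02781
  k=1: C(34,1)·0.10^1·0.90^33 = 0.10507
  k=2: C(34,2)·0.10^2·0.90^32 = 0.19263
  k=3: C(34,3)·0.10^3·0.90^31 = 0.22830
1 − 0.55382 = 0.44618

0.446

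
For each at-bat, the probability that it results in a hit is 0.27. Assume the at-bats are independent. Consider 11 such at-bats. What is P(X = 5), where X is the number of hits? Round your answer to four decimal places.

0.1003

X ~ Binomial(n=11, p=0.27).
P(X=5) = C(11,5) · p^5 · (1−p)^6
= 462 · 0.0014349 · 0.15133 = 0.100322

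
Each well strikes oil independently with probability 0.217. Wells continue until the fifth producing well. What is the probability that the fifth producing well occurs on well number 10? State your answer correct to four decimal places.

0.0178

Y = trial on which the fifth success occurs; negative binomial, r=5, p=0.217.
P(Y=10) = C(9,4) · p^5 · (1−p)^5
= 126 · 0.00048117 · 0.29431 = 0.017843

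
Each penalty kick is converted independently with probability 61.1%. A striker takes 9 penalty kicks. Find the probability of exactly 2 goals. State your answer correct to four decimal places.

0.0181

X ~ Binomial(n=9, p=0.611).
P(X=2) = C(9,2) · p^2 · (1−p)^7
= 36 · 0.37332 · 0.0013479 = 0.018115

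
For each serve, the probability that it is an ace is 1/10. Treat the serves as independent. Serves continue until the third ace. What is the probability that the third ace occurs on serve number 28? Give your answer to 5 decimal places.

Y = trial on which the third success occurs; negative binomial, r=3, p=0.10.
P(Y=28) = C(27,2) · p^3 · (1−p)^25
= 351 · 0.001 · 0.07179 = 0.0251982

0.02520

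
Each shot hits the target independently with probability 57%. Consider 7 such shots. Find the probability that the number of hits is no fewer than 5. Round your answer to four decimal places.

0.3564

X ~ Binomial(7, 0.57); P(X ≥ 5) = Σ C(7,k) p^k (1−p)^(7−k) over k:
  k=5: C(7,5)·0.57^5·0.43^2 = 0.233631
  k=6: C(7,6)·0.57^6·0.43^1 = 0.103232
  k=7: C(7,7)·0.57^7·0.43^0 = 0.019549
Total = 0.356412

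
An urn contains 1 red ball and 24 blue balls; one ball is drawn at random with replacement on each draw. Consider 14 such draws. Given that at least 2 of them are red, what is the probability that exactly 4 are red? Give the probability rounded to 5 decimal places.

X ~ Binomial(14, 0.04). Want P(X=4 | X≥2) = P(X=4) / P(X≥2).
P(X=4) = C(14,4)·0.04^4·0.96^10 = 0.0017037
P(X≥2) = 1 − 0.5646733 − 0.3293928 = 0.1059339
Ratio = 0.0017037 / 0.1059339 = 0.0160824

0.01608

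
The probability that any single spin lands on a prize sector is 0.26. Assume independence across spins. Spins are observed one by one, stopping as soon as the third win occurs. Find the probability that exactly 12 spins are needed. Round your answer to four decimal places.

0.0643

Y = trial on which the third success occurs; negative binomial, r=3, p=0.26.
P(Y=12) = C(11,2) · p^3 · (1−p)^9
= 55 · 0.017576 · 0.06654 = 0.064323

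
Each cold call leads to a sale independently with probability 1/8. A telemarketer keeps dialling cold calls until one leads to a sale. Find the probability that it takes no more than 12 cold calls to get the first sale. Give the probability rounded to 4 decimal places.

Y = number of cold calls to the first success; geometric, p = 0.125.
P(Y ≤ 12) = 1 − (1−p)^12 = 1 − 0.201417 = 0.798583

0.7986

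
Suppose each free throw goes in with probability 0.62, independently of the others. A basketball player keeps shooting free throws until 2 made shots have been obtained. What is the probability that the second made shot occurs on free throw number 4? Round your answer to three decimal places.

Y = trial on which the second success occurs; negative binomial, r=2, p=0.62.
P(Y=4) = C(3,1) · p^2 · (1−p)^2
= 3 · 0.3844 · 0.1444 = 0.16652

0.167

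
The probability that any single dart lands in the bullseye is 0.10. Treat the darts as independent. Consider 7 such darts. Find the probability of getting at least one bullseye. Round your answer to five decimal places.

0.52170

P(at least one) = 1 − P(none) = 1 − (1 − 0.10)^7
= 1 − 0.4782969 = 0.5217031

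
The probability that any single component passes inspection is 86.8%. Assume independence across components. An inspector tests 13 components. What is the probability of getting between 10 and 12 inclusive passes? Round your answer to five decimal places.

0.75996

X ~ Binomial(13, 0.868); P(10 ≤ X ≤ 12) = Σ C(13,k) p^k (1−p)^(13−k) over k:
  k=10: C(13,10)·0.868^10·0.132^3 = 0.1596927
  k=11: C(13,11)·0.868^11·0.132^2 = 0.2863911
  k=12: C(13,12)·0.868^12·0.132^1 = 0.3138730
Total = 0.7599568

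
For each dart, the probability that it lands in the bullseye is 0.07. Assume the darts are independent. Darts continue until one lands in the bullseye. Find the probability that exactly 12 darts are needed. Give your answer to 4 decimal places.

0.0315

Geometric (trials to first success), p = 0.07.
P(Y = 12) = (1−p)^11 · p = 0.4501 · 0.07 = 0.031507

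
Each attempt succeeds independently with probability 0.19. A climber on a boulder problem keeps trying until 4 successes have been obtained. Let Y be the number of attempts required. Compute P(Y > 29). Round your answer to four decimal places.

0.1715

Needing more than 29 attempts ⇔ fewer than 4 successes in the first 29. With X ~ Binomial(29, 0.19), P(Y > 29) = P(X ≤ 3).
  k=0: C(29,0)·0.19^0·0.81^29 = 0.002219
  k=1: C(29,1)·0.19^1·0.81^28 = 0.015091
  k=2: C(29,2)·0.19^2·0.81^27 = 0.049560
  k=3: C(29,3)·0.19^3·0.81^26 = 0.104626
P(X ≤ 3) = 0.171496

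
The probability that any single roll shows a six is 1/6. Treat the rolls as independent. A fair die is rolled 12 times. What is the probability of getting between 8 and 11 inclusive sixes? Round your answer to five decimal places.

X ~ Binomial(12, 0.166667); P(8 ≤ X ≤ 11) = Σ C(12,k) p^k (1−p)^(12−k) over k:
  k=8: C(12,8)·0.166667^8·0.833333^4 = 0.0001421
  k=9: C(12,9)·0.166667^9·0.833333^3 = 0.0000126
  k=10: C(12,10)·0.166667^10·0.833333^2 = 0.0000008
  k=11: C(12,11)·0.166667^11·0.833333^1 = 0.0000000
Total = 0.0001555

0.00016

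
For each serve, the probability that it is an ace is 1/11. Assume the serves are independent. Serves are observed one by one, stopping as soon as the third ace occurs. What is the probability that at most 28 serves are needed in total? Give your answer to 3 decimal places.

0.474

Finishing within 28 serves ⇔ at least 3 successes in the first 28. With X ~ Binomial(28, 0.090909), P(Y ≤ 28) = 1 − P(X ≤ 2).
  k=0: C(28,0)·0.090909^0·0.909091^28 = 0.06934
  k=1: C(28,1)·0.090909^1·0.909091^27 = 0.19416
  k=2: C(28,2)·0.090909^2·0.909091^26 = 0.26212
1 − 0.52562 = 0.47438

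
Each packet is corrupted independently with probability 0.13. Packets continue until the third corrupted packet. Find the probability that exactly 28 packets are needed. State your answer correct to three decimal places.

Y = trial on which the third success occurs; negative binomial, r=3, p=0.13.
P(Y=28) = C(27,2) · p^3 · (1−p)^25
= 351 · 0.002197 · 0.03076 = 0.02372

0.024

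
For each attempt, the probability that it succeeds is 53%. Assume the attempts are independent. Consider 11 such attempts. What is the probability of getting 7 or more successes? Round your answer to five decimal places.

0.34588

X ~ Binomial(11, 0.53); P(X ≥ 7) = Σ C(11,k) p^k (1−p)^(11−k) over k:
  k=7: C(11,7)·0.53^7·0.47^4 = 0.1891631
  k=8: C(11,8)·0.53^8·0.47^3 = 0.1066558
  k=9: C(11,9)·0.53^9·0.47^2 = 0.0400905
  k=10: C(11,10)·0.53^10·0.47^1 = 0.0090417
  k=11: C(11,11)·0.53^11·0.47^0 = 0.0009269
Total = 0.3458780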